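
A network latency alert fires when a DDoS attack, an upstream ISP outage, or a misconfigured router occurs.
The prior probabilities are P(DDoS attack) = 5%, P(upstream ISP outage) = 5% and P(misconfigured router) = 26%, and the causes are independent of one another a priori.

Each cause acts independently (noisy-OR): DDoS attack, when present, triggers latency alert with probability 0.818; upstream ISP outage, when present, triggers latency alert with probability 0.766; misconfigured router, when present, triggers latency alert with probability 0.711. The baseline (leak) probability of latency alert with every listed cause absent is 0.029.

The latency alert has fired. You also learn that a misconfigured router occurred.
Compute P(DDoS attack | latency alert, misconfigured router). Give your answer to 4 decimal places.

Under noisy-OR, P(latency alert | causes) = 1 − (1−0.029)·∏(1−qᵢ) over the active causes.
Numerator (weight on configurations with DDoS attack): 0.045074 + 0.002470 = 0.047544
The normalizing constant is 0.719381*0.95*0.95 + 0.934335*0.95*0.05 + 0.948927*0.05*0.95 + 0.988049*0.05*0.05 = 0.741166
Posterior = 0.047544 / 0.741166 ≈ 0.0641

P(DDoS attack | latency alert, misconfigured router) ≈ 0.0641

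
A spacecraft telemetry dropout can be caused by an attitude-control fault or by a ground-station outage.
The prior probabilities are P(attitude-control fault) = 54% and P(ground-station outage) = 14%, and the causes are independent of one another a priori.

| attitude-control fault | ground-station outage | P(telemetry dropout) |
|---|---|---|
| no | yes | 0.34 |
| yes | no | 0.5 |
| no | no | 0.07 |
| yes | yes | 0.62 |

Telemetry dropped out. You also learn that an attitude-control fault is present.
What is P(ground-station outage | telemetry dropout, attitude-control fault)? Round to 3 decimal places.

P(ground-station outage | telemetry dropout, attitude-control fault) ≈ 0.168

Numerator (weight on configurations with ground-station outage): 0.62×0.14 = 0.086800
Denominator P(telemetry dropout | attitude-control fault): 0.5×0.86 + 0.62×0.14 = 0.516800
P(ground-station outage | telemetry dropout, attitude-control fault) = 0.086800/0.516800 ≈ 0.168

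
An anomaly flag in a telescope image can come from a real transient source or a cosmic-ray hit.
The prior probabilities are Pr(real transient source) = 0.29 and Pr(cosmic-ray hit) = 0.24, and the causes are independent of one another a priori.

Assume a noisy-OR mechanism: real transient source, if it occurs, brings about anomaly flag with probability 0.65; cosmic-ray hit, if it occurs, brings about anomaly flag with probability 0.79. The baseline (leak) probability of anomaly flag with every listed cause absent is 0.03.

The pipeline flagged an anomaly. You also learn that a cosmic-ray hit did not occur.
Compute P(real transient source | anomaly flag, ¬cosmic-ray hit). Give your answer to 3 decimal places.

Under noisy-OR, P(anomaly flag | causes) = 1 − (1−0.03)·∏(1−qᵢ) over the active causes.
P(anomaly flag | ¬cosmic-ray hit) = 0.03×0.71 + 0.6605×0.29 = 0.021300 + 0.191545 = 0.212845
Of this, 0.191545 comes from 0.6605×0.29 (the real transient source=true cases).
Hence the posterior is 0.191545/0.212845 ≈ 0.900.

P(real transient source | anomaly flag, ¬cosmic-ray hit) ≈ 0.900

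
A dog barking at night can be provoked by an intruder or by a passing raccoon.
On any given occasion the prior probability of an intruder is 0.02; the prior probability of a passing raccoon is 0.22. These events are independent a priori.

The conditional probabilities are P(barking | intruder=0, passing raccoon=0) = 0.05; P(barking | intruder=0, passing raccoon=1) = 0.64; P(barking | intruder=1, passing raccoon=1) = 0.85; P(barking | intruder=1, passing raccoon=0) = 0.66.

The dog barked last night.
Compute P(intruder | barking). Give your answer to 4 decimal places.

By total probability over the 4 (intruder, passing raccoon) configurations:
  P(barking) = 0.05*0.98*0.78 + 0.64*0.98*0.22 + 0.66*0.02*0.78 + 0.85*0.02*0.22
        = 0.038220 + 0.137984 + 0.010296 + 0.003740 = 0.190240
The terms with intruder present sum to 0.014036, so
  P(intruder | barking) = 0.014036 / 0.190240 ≈ 0.0738

P(intruder | barking) ≈ 0.0738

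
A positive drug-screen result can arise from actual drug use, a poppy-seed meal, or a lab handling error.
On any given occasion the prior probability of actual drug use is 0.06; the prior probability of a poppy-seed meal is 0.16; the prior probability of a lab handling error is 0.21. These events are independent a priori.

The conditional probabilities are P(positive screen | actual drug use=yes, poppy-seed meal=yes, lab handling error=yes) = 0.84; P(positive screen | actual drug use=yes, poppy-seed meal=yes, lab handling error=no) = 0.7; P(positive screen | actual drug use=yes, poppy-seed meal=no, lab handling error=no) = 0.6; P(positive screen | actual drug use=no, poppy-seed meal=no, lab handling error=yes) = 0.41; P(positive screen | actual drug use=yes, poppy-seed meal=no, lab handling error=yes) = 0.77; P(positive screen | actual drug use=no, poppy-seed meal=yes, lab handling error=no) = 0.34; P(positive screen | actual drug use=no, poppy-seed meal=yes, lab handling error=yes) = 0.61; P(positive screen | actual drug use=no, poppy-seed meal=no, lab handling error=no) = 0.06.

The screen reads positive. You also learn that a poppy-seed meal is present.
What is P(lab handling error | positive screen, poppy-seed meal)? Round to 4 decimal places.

P(lab handling error | positive screen, poppy-seed meal) ≈ 0.3144

For the numerator, keep only lab handling error=true terms: 0.120414 + 0.010584 = 0.130998
Denominator P(positive screen | poppy-seed meal): 0.34×0.94×0.79 + 0.61×0.94×0.21 + 0.7×0.06×0.79 + 0.84×0.06×0.21 = 0.416662
Posterior = 0.130998 / 0.416662 ≈ 0.3144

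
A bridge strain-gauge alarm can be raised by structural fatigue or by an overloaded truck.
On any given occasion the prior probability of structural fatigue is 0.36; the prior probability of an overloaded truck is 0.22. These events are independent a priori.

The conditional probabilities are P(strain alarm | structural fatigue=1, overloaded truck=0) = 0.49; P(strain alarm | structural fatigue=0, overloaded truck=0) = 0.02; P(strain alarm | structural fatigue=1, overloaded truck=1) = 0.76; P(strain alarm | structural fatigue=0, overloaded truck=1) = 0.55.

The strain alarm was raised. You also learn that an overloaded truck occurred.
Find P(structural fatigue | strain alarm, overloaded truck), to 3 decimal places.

P(structural fatigue | strain alarm, overloaded truck) ≈ 0.437

Numerator (weight on configurations with structural fatigue): 0.76·0.36 = 0.273600
Denominator P(strain alarm | overloaded truck): 0.55·0.64 + 0.76·0.36 = 0.625600
Posterior = 0.273600 / 0.625600 ≈ 0.437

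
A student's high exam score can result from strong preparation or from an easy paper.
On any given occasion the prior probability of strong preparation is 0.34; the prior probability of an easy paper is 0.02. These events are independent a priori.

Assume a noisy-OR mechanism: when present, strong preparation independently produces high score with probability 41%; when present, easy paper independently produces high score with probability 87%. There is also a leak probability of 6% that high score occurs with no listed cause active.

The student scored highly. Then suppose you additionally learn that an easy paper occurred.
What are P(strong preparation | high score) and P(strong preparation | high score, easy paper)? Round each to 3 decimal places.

Under noisy-OR, P(high score | causes) = 1 − (1−0.06)·∏(1−qᵢ) over the active causes.
For the numerator, keep only strong preparation=true terms: 0.148407 + 0.006310 = 0.154717
The normalizing constant is 0.06·0.66·0.98 + 0.8778·0.66·0.02 + 0.4454·0.34·0.98 + 0.927902·0.34·0.02 = 0.205112
Posterior = 0.154717 / 0.205112 ≈ 0.754

Now condition on the additional information:
P(high score | easy paper) = 0.8778*0.66 + 0.927902*0.34 = 0.579348 + 0.315487 = 0.894835
The strong preparation-present share is 0.927902*0.34 = 0.315487.
Hence the posterior is 0.315487/0.894835 ≈ 0.353.

P(strong preparation | high score) ≈ 0.754; P(strong preparation | high score, easy paper) ≈ 0.353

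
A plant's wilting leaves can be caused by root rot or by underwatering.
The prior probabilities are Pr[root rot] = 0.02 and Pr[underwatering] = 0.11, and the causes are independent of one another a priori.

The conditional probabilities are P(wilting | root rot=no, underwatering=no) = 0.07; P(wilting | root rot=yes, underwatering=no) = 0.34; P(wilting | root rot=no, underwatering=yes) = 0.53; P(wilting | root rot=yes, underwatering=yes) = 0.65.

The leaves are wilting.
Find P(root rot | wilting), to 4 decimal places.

P(wilting) = 0.07×0.98×0.89 + 0.53×0.98×0.11 + 0.34×0.02×0.89 + 0.65×0.02×0.11 = 0.061054 + 0.057134 + 0.006052 + 0.001430 = 0.125670
Of this, 0.007482 comes from 0.006052 + 0.001430 (the root rot=true cases).
P(root rot | wilting) = 0.007482 / 0.125670 ≈ 0.0595

P(root rot | wilting) ≈ 0.0595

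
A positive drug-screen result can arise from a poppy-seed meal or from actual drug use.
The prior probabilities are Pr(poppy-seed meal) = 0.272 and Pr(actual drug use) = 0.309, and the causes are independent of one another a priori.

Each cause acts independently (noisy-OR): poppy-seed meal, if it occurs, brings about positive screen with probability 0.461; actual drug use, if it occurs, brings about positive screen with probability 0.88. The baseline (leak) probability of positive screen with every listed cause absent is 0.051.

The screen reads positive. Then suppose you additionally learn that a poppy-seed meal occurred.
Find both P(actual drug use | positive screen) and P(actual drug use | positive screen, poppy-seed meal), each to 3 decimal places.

P(actual drug use | positive screen) ≈ 0.703; P(actual drug use | positive screen, poppy-seed meal) ≈ 0.462

Under noisy-OR, P(positive screen | causes) = 1 − (1−0.051)·∏(1−qᵢ) over the active causes.
P(positive screen) = 0.051*0.728*0.691 + 0.88612*0.728*0.309 + 0.488489*0.272*0.691 + 0.938619*0.272*0.309 = 0.025655 + 0.199334 + 0.091812 + 0.078889 = 0.395690
Of this, 0.278223 comes from 0.199334 + 0.078889 (the actual drug use=true cases).
P(actual drug use | positive screen) = 0.278223 / 0.395690 ≈ 0.703

With the extra evidence:
For the numerator, keep only actual drug use=true terms: 0.938619*0.309 = 0.290033
Normalizer over all consistent configurations: 0.488489*0.691 + 0.938619*0.309 = 0.627579
Posterior = 0.290033 / 0.627579 ≈ 0.462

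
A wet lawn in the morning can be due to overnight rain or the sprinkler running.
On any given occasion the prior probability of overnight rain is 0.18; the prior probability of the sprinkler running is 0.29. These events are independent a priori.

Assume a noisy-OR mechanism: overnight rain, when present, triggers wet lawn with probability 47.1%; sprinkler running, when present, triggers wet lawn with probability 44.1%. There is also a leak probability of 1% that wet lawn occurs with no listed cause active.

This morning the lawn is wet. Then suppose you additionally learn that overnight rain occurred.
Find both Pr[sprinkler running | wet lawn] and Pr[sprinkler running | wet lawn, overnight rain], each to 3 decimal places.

Pr[sprinkler running | wet lawn] ≈ 0.682; Pr[sprinkler running | wet lawn, overnight rain] ≈ 0.378

Under noisy-OR, P(wet lawn | causes) = 1 − (1−0.01)·∏(1−qᵢ) over the active causes.
Sum P(wet lawn|·) weighted by the priors over the 4 (overnight rain, sprinkler running) configurations:
  P(wet lawn) = 0.01×0.82×0.71 + 0.44659×0.82×0.29 + 0.47629×0.18×0.71 + 0.707246×0.18×0.29
        = 0.005822 + 0.106199 + 0.060870 + 0.036918 = 0.209809
The terms with sprinkler running present sum to 0.143117, so
  P(sprinkler running | wet lawn) = 0.143117 / 0.209809 ≈ 0.682

Now condition on the additional information:
Enumerate both values of sprinkler running and weight by the priors:
  P(wet lawn | overnight rain) = 0.47629*0.71 + 0.707246*0.29
        = 0.338166 + 0.205101 = 0.543267
Configurations with sprinkler running contribute 0.205101, so
  P(sprinkler running | wet lawn, overnight rain) = 0.205101 / 0.543267 ≈ 0.378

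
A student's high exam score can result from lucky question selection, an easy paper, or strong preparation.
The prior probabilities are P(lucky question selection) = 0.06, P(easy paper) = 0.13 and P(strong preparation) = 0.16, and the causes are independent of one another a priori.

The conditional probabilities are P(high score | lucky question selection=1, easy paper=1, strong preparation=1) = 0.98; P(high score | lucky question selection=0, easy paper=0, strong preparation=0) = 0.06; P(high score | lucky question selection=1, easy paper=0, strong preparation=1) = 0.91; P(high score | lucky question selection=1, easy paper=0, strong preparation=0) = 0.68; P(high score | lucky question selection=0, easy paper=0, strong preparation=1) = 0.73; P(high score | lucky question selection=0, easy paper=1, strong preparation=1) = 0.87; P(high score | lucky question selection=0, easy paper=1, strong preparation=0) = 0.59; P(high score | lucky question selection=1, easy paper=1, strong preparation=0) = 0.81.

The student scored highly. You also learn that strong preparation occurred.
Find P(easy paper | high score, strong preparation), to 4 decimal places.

Enumerate the 4 (lucky question selection, easy paper) configurations and weight by the priors:
  P(high score | strong preparation) = 0.73·0.94·0.87 + 0.87·0.94·0.13 + 0.91·0.06·0.87 + 0.98·0.06·0.13
        = 0.596994 + 0.106314 + 0.047502 + 0.007644 = 0.758454
The terms with easy paper present sum to 0.113958, so
  P(easy paper | high score, strong preparation) = 0.113958 / 0.758454 ≈ 0.1503

P(easy paper | high score, strong preparation) ≈ 0.1503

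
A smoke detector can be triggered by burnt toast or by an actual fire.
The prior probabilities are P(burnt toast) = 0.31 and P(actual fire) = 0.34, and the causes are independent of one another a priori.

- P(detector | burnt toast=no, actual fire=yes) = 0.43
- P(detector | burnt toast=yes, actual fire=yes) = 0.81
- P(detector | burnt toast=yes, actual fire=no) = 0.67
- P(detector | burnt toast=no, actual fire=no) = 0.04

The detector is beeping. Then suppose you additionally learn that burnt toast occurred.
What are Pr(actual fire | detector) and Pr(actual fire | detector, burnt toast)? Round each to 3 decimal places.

Sum P(detector|·) weighted by the priors over the 4 (burnt toast, actual fire) configurations:
  P(detector) = 0.04*0.69*0.66 + 0.43*0.69*0.34 + 0.67*0.31*0.66 + 0.81*0.31*0.34
        = 0.018216 + 0.100878 + 0.137082 + 0.085374 = 0.341550
The terms with actual fire present sum to 0.186252, so
  P(actual fire | detector) = 0.186252 / 0.341550 ≈ 0.545

With the extra evidence:
Weight on actual fire=true, given the evidence: 0.81*0.34 = 0.275400
Normalizer over all consistent configurations: 0.67*0.66 + 0.81*0.34 = 0.717600
Posterior = 0.275400 / 0.717600 ≈ 0.384
The drop from 0.545 to 0.384 is the explaining-away (discounting) effect.

Pr(actual fire | detector) ≈ 0.545; Pr(actual fire | detector, burnt toast) ≈ 0.384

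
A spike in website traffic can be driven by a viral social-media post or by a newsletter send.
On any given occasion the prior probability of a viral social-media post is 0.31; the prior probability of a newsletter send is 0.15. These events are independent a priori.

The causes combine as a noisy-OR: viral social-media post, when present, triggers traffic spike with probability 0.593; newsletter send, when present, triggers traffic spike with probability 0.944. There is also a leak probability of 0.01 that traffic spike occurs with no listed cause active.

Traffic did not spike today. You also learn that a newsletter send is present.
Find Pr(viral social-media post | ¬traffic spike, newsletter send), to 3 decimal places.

Under noisy-OR, P(traffic spike | causes) = 1 − (1−0.01)·∏(1−qᵢ) over the active causes.
Weight on viral social-media post=true, given the evidence: 0.022564·0.31 = 0.006995
The normalizing constant is 0.05544·0.69 + 0.022564·0.31 = 0.045249
P(viral social-media post | ¬traffic spike, newsletter send) = 0.006995/0.045249 ≈ 0.155

Pr(viral social-media post | ¬traffic spike, newsletter send) ≈ 0.155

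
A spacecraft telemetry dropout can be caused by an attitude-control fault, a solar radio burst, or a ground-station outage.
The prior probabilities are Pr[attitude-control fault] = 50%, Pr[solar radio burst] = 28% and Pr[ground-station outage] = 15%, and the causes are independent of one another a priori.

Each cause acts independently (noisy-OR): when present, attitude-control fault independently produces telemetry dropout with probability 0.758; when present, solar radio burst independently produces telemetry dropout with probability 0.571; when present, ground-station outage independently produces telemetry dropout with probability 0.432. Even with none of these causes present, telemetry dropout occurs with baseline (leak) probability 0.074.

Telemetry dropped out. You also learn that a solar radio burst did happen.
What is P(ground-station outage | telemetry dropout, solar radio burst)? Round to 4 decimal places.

Under noisy-OR, P(telemetry dropout | causes) = 1 − (1−0.074)·∏(1−qᵢ) over the active causes.
P(telemetry dropout | solar radio burst) = 0.602746*0.5*0.85 + 0.77436*0.5*0.15 + 0.903865*0.5*0.85 + 0.945395*0.5*0.15 = 0.256167 + 0.058077 + 0.384143 + 0.070905 = 0.769292
Restricting to configurations with ground-station outage present: 0.058077 + 0.070905 = 0.128982.
P(ground-station outage | telemetry dropout, solar radio burst) = 0.128982 / 0.769292 ≈ 0.1677

P(ground-station outage | telemetry dropout, solar radio burst) ≈ 0.1677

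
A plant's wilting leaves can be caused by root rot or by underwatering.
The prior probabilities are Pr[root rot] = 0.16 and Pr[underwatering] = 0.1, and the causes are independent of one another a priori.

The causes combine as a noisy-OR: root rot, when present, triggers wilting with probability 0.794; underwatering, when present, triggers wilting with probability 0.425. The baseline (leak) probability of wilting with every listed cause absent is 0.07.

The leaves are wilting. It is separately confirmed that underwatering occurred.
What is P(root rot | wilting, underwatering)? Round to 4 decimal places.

P(root rot | wilting, underwatering) ≈ 0.2670

Under noisy-OR, P(wilting | causes) = 1 − (1−0.07)·∏(1−qᵢ) over the active causes.
Enumerate both values of root rot and weight by the priors:
  P(wilting | underwatering) = 0.46525·0.84 + 0.889842·0.16
        = 0.390810 + 0.142375 = 0.533185
Keeping only the root rot-present terms gives 0.142375, so
  P(root rot | wilting, underwatering) = 0.142375 / 0.533185 ≈ 0.2670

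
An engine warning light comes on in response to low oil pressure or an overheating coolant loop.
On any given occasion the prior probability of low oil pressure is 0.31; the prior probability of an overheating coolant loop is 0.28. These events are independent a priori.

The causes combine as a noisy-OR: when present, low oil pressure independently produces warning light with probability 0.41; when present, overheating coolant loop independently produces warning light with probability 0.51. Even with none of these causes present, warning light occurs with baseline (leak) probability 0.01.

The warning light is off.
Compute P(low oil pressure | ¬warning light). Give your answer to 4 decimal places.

P(low oil pressure | ¬warning light) ≈ 0.2095

Under noisy-OR, P(warning light | causes) = 1 − (1−0.01)·∏(1−qᵢ) over the active causes.
Sum P(¬warning light|·) weighted by the priors over the 4 (low oil pressure, overheating coolant loop) configurations:
  P(¬warning light) = 0.99·0.69·0.72 + 0.4851·0.69·0.28 + 0.5841·0.31·0.72 + 0.286209·0.31·0.28
        = 0.491832 + 0.093721 + 0.130371 + 0.024843 = 0.740767
Keeping only the low oil pressure-present terms gives 0.155214, so
  P(low oil pressure | ¬warning light) = 0.155214 / 0.740767 ≈ 0.2095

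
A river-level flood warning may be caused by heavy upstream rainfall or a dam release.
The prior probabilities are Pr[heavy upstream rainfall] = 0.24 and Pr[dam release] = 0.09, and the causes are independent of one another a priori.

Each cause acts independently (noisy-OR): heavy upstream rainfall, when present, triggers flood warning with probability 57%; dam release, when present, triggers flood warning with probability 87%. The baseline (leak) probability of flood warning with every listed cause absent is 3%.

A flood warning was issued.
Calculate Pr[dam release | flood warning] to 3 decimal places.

Pr[dam release | flood warning] ≈ 0.351

Under noisy-OR, P(flood warning | causes) = 1 − (1−0.03)·∏(1−qᵢ) over the active causes.
Sum P(flood warning|·) weighted by the priors over the 4 (heavy upstream rainfall, dam release) configurations:
  P(flood warning) = 0.03×0.76×0.91 + 0.8739×0.76×0.09 + 0.5829×0.24×0.91 + 0.945777×0.24×0.09
        = 0.020748 + 0.059775 + 0.127305 + 0.020429 = 0.228257
Configurations with dam release contribute 0.080204, so
  P(dam release | flood warning) = 0.080204 / 0.228257 ≈ 0.351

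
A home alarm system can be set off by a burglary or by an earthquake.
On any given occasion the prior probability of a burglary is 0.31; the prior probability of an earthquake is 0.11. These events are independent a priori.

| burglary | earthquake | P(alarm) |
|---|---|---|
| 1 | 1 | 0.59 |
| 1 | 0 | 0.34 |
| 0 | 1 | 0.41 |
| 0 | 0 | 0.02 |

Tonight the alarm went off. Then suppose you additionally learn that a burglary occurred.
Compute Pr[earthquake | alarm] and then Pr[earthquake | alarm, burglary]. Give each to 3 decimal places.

For the numerator, keep only earthquake=true terms: 0.031119 + 0.020119 = 0.051238
Normalizer over all consistent configurations: 0.02×0.69×0.89 + 0.41×0.69×0.11 + 0.34×0.31×0.89 + 0.59×0.31×0.11 = 0.157326
Posterior = 0.051238 / 0.157326 ≈ 0.326

With the extra evidence:
P(alarm | burglary) = 0.34*0.89 + 0.59*0.11 = 0.302600 + 0.064900 = 0.367500
Restricting to configurations with earthquake present: 0.59*0.11 = 0.064900.
Hence the posterior is 0.064900/0.367500 ≈ 0.177.

Pr[earthquake | alarm] ≈ 0.326; Pr[earthquake | alarm, burglary] ≈ 0.177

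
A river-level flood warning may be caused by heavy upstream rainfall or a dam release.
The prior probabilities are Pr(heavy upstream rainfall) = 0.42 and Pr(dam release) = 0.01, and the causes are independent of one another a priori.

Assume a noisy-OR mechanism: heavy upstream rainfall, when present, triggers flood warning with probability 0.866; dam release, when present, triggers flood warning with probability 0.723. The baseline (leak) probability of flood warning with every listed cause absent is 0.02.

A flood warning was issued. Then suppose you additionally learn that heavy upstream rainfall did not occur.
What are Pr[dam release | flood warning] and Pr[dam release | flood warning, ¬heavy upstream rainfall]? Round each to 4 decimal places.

Under noisy-OR, P(flood warning | causes) = 1 − (1−0.02)·∏(1−qᵢ) over the active causes.
Sum P(flood warning|·) weighted by the priors over the 4 (heavy upstream rainfall, dam release) configurations:
  P(flood warning) = 0.02*0.58*0.99 + 0.72854*0.58*0.01 + 0.86868*0.42*0.99 + 0.963624*0.42*0.01
        = 0.011484 + 0.004226 + 0.361197 + 0.004047 = 0.380954
The terms with dam release present sum to 0.008273, so
  P(dam release | flood warning) = 0.008273 / 0.380954 ≈ 0.0217

Now condition on the additional information:
By total probability over both values of dam release:
  P(flood warning | ¬heavy upstream rainfall) = 0.02*0.99 + 0.72854*0.01
        = 0.019800 + 0.007285 = 0.027085
Configurations with dam release contribute 0.007285, so
  P(dam release | flood warning, ¬heavy upstream rainfall) = 0.007285 / 0.027085 ≈ 0.2690
With heavy upstream rainfall excluded, dam release must carry more of the explanatory weight for the flood warning.

Pr[dam release | flood warning] ≈ 0.0217; Pr[dam release | flood warning, ¬heavy upstream rainfall] ≈ 0.2690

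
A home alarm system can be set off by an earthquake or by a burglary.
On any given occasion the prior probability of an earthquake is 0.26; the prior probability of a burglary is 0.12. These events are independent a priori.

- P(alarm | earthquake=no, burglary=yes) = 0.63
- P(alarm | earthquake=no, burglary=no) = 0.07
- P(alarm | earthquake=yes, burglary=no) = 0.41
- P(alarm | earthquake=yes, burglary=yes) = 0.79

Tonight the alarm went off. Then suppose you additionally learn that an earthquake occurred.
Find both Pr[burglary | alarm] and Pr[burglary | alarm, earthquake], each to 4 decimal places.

Pr[burglary | alarm] ≈ 0.3664; Pr[burglary | alarm, earthquake] ≈ 0.2081

Numerator (weight on configurations with burglary): 0.055944 + 0.024648 = 0.080592
The normalizing constant is 0.07·0.74·0.88 + 0.63·0.74·0.12 + 0.41·0.26·0.88 + 0.79·0.26·0.12 = 0.219984
P(burglary | alarm) = 0.080592/0.219984 ≈ 0.3664

Now also conditioning on earthquake=true:
Numerator (weight on configurations with burglary): 0.79×0.12 = 0.094800
Normalizer over all consistent configurations: 0.41×0.88 + 0.79×0.12 = 0.455600
Posterior = 0.094800 / 0.455600 ≈ 0.2081
Conditioning on earthquake lowers the posterior on burglary: the classic explaining-away effect in a common-effect structure.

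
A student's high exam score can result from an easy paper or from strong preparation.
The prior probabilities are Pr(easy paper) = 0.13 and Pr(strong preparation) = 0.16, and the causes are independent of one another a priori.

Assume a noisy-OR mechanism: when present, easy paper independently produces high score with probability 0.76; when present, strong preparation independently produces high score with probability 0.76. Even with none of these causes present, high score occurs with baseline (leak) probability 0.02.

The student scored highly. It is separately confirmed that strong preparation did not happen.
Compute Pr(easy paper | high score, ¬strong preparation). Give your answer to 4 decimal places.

Under noisy-OR, P(high score | causes) = 1 − (1−0.02)·∏(1−qᵢ) over the active causes.
Enumerate both values of easy paper and weight by the priors:
  P(high score | ¬strong preparation) = 0.02×0.87 + 0.7648×0.13
        = 0.017400 + 0.099424 = 0.116824
Configurations with easy paper contribute 0.099424, so
  P(easy paper | high score, ¬strong preparation) = 0.099424 / 0.116824 ≈ 0.8511

Pr(easy paper | high score, ¬strong preparation) ≈ 0.8511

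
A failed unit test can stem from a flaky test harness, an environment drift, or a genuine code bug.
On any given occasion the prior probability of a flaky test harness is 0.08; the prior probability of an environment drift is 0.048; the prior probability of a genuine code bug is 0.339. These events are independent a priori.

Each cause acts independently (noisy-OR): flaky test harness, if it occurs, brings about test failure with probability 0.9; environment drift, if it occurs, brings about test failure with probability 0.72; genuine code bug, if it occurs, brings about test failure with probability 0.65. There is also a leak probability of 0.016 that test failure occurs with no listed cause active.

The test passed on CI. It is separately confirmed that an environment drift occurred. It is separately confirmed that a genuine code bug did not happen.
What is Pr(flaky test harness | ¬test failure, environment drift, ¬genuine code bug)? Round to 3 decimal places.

Pr(flaky test harness | ¬test failure, environment drift, ¬genuine code bug) ≈ 0.009

Under noisy-OR, P(test failure | causes) = 1 − (1−0.016)·∏(1−qᵢ) over the active causes.
For the numerator, keep only flaky test harness=true terms: 0.027552·0.08 = 0.002204
Denominator P(¬test failure | environment drift, ¬genuine code bug): 0.27552·0.92 + 0.027552·0.08 = 0.255682
Posterior = 0.002204 / 0.255682 ≈ 0.009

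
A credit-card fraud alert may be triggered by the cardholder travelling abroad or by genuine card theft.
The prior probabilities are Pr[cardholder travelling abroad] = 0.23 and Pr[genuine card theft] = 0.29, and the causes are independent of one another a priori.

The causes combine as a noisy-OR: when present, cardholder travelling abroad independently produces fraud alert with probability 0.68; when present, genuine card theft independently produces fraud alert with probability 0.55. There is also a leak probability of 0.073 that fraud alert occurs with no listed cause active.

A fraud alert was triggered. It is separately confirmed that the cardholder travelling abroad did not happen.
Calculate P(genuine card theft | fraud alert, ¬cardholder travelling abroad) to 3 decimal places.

P(genuine card theft | fraud alert, ¬cardholder travelling abroad) ≈ 0.765

Under noisy-OR, P(fraud alert | causes) = 1 − (1−0.073)·∏(1−qᵢ) over the active causes.
Numerator (weight on configurations with genuine card theft): 0.58285×0.29 = 0.169026
Normalizer over all consistent configurations: 0.073×0.71 + 0.58285×0.29 = 0.220856
P(genuine card theft | fraud alert, ¬cardholder travelling abroad) = 0.169026/0.220856 ≈ 0.765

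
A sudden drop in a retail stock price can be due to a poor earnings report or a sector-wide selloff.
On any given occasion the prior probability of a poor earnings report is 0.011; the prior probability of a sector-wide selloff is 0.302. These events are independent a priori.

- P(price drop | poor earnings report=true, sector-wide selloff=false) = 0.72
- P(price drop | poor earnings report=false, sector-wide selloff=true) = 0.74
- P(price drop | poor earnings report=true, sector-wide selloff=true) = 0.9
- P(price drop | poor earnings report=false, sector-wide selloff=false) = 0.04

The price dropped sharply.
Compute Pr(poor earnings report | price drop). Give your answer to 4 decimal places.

P(price drop) = 0.04*0.989*0.698 + 0.74*0.989*0.302 + 0.72*0.011*0.698 + 0.9*0.011*0.302 = 0.027613 + 0.221022 + 0.005528 + 0.002990 = 0.257153
The poor earnings report-present share is 0.005528 + 0.002990 = 0.008518.
Hence the posterior is 0.008518/0.257153 ≈ 0.0331.

Pr(poor earnings report | price drop) ≈ 0.0331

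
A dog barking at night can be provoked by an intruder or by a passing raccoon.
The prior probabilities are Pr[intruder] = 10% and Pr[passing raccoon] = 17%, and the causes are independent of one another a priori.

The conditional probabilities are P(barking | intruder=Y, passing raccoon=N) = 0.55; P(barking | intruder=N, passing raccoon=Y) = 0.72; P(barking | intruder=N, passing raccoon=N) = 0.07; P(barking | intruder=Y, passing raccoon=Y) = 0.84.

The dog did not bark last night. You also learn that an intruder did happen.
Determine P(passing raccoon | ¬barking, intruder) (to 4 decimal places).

P(passing raccoon | ¬barking, intruder) ≈ 0.0679

Numerator (weight on configurations with passing raccoon): 0.16·0.17 = 0.027200
The normalizing constant is 0.45·0.83 + 0.16·0.17 = 0.400700
Posterior = 0.027200 / 0.400700 ≈ 0.0679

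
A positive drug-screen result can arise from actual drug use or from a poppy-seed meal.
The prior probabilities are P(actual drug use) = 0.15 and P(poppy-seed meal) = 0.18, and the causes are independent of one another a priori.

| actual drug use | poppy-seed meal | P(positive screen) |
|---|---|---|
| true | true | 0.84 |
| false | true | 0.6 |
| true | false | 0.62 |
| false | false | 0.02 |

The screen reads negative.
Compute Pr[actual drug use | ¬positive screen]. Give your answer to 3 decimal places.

By total probability over the 4 (actual drug use, poppy-seed meal) configurations:
  P(¬positive screen) = 0.98·0.85·0.82 + 0.4·0.85·0.18 + 0.38·0.15·0.82 + 0.16·0.15·0.18
        = 0.683060 + 0.061200 + 0.046740 + 0.004320 = 0.795320
Configurations with actual drug use contribute 0.051060, so
  P(actual drug use | ¬positive screen) = 0.051060 / 0.795320 ≈ 0.064

Pr[actual drug use | ¬positive screen] ≈ 0.064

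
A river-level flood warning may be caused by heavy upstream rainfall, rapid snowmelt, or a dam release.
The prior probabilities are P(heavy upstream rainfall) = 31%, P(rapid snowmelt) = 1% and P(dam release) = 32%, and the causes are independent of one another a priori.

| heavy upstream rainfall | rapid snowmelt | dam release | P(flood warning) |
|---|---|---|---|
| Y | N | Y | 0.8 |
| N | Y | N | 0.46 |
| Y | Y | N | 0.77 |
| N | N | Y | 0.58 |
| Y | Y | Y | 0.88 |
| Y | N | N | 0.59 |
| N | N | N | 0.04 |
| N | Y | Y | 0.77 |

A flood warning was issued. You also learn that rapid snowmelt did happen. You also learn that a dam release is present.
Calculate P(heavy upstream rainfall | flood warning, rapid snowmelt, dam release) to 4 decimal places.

Enumerate both values of heavy upstream rainfall and weight by the priors:
  P(flood warning | rapid snowmelt, dam release) = 0.77*0.69 + 0.88*0.31
        = 0.531300 + 0.272800 = 0.804100
The terms with heavy upstream rainfall present sum to 0.272800, so
  P(heavy upstream rainfall | flood warning, rapid snowmelt, dam release) = 0.272800 / 0.804100 ≈ 0.3393

P(heavy upstream rainfall | flood warning, rapid snowmelt, dam release) ≈ 0.3393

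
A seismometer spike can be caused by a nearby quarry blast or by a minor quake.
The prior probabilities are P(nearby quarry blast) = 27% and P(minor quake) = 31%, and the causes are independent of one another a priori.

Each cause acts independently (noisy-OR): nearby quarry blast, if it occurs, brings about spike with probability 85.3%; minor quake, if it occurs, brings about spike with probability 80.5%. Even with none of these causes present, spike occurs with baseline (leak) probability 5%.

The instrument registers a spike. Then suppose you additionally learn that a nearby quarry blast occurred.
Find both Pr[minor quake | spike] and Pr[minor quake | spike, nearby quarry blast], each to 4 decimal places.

Pr[minor quake | spike] ≈ 0.5890; Pr[minor quake | spike, nearby quarry blast] ≈ 0.3369

Under noisy-OR, P(spike | causes) = 1 − (1−0.05)·∏(1−qᵢ) over the active causes.
P(spike) = 0.05·0.73·0.69 + 0.81475·0.73·0.31 + 0.86035·0.27·0.69 + 0.972768·0.27·0.31 = 0.025185 + 0.184378 + 0.160283 + 0.081421 = 0.451267
Restricting to configurations with minor quake present: 0.184378 + 0.081421 = 0.265799.
So P(minor quake | spike) = 0.265799/0.451267 ≈ 0.5890.

Now also conditioning on nearby quarry blast=true:
For the numerator, keep only minor quake=true terms: 0.972768*0.31 = 0.301558
Normalizer over all consistent configurations: 0.86035*0.69 + 0.972768*0.31 = 0.895199
P(minor quake | spike, nearby quarry blast) = 0.301558/0.895199 ≈ 0.3369
Conditioning on nearby quarry blast lowers the posterior on minor quake: the classic explaining-away effect in a common-effect structure.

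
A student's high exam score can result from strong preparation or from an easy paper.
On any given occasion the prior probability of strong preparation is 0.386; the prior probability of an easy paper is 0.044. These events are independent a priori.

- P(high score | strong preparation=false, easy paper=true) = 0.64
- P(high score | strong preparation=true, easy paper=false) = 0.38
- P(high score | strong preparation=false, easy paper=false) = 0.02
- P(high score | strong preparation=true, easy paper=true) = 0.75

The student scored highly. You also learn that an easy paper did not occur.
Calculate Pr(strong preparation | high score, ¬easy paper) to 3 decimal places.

Pr(strong preparation | high score, ¬easy paper) ≈ 0.923

Weight on strong preparation=true, given the evidence: 0.38*0.386 = 0.146680
Normalizer over all consistent configurations: 0.02*0.614 + 0.38*0.386 = 0.158960
P(strong preparation | high score, ¬easy paper) = 0.146680/0.158960 ≈ 0.923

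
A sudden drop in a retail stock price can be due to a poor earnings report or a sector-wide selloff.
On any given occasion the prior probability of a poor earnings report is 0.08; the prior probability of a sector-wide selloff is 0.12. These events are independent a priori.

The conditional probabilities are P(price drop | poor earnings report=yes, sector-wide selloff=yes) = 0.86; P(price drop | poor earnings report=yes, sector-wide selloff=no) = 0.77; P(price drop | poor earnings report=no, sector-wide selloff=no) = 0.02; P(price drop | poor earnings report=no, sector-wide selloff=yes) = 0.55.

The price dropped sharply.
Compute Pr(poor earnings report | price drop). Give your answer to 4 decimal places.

P(price drop) = 0.02·0.92·0.88 + 0.55·0.92·0.12 + 0.77·0.08·0.88 + 0.86·0.08·0.12 = 0.016192 + 0.060720 + 0.054208 + 0.008256 = 0.139376
Of this, 0.062464 comes from 0.054208 + 0.008256 (the poor earnings report=true cases).
P(poor earnings report | price drop) = 0.062464 / 0.139376 ≈ 0.4482

Pr(poor earnings report | price drop) ≈ 0.4482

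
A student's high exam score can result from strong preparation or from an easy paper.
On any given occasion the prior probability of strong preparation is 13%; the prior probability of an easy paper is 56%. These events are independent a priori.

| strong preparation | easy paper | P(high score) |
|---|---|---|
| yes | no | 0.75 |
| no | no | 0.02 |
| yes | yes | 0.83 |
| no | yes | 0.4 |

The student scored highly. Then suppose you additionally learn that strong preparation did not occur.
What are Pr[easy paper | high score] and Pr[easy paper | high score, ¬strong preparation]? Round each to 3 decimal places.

Numerator (weight on configurations with easy paper): 0.194880 + 0.060424 = 0.255304
The normalizing constant is 0.02*0.87*0.44 + 0.4*0.87*0.56 + 0.75*0.13*0.44 + 0.83*0.13*0.56 = 0.305860
P(easy paper | high score) = 0.255304/0.305860 ≈ 0.835

With the extra evidence:
For the numerator, keep only easy paper=true terms: 0.4×0.56 = 0.224000
The normalizing constant is 0.02×0.44 + 0.4×0.56 = 0.232800
Posterior = 0.224000 / 0.232800 ≈ 0.962

Pr[easy paper | high score] ≈ 0.835; Pr[easy paper | high score, ¬strong preparation] ≈ 0.962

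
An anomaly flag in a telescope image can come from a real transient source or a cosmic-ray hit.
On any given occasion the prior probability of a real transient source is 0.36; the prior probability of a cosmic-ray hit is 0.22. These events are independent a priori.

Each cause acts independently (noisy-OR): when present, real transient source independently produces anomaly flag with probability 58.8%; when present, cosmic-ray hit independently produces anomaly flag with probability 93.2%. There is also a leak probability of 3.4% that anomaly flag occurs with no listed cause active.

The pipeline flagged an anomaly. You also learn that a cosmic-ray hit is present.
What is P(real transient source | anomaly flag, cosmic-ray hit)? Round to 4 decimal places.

P(real transient source | anomaly flag, cosmic-ray hit) ≈ 0.3694

Under noisy-OR, P(anomaly flag | causes) = 1 − (1−0.034)·∏(1−qᵢ) over the active causes.
Enumerate both values of real transient source and weight by the priors:
  P(anomaly flag | cosmic-ray hit) = 0.934312·0.64 + 0.972937·0.36
        = 0.597960 + 0.350257 = 0.948217
Keeping only the real transient source-present terms gives 0.350257, so
  P(real transient source | anomaly flag, cosmic-ray hit) = 0.350257 / 0.948217 ≈ 0.3694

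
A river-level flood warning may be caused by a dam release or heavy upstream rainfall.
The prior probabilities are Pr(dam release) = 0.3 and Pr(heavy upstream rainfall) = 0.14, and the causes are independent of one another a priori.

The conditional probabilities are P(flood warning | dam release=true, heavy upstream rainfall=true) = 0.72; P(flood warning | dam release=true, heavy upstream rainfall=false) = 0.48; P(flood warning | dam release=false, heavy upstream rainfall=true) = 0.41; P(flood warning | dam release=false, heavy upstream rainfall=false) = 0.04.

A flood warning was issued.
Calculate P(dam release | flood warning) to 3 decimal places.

Numerator (weight on configurations with dam release): 0.123840 + 0.030240 = 0.154080
The normalizing constant is 0.04·0.7·0.86 + 0.41·0.7·0.14 + 0.48·0.3·0.86 + 0.72·0.3·0.14 = 0.218340
P(dam release | flood warning) = 0.154080/0.218340 ≈ 0.706

P(dam release | flood warning) ≈ 0.706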